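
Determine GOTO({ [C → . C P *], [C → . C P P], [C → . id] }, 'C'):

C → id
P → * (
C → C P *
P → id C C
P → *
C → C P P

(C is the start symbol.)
{ [C → C . P *], [C → C . P P], [P → . * (], [P → . *], [P → . id C C] }

GOTO(I, 'C') = CLOSURE({ [A → αX.β] : [A → α.Xβ] ∈ I, X = 'C' })

Items with dot before 'C', with the dot advanced:
  [C → . C P *] → [C → C . P *]
  [C → . C P P] → [C → C . P P]
Closure of the advanced items:
  [C → C . P *] has the dot before P: add [P → . * (], [P → . id C C], [P → . *]

GOTO = { [C → C . P *], [C → C . P P], [P → . * (], [P → . *], [P → . id C C] }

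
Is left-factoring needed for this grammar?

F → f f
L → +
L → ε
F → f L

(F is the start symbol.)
Yes, F has productions with common prefix 'f'

Left-factoring is needed when two productions for the same non-terminal
share a common prefix on the right-hand side.

Productions for F:
  F → f f
  F → f L
Productions for L:
  L → +
  L → ε

Found common prefix 'f' in productions for F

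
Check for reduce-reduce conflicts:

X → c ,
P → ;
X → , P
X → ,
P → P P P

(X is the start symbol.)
No reduce-reduce conflicts

A reduce-reduce conflict occurs when an LR(0) state has two complete items [A → α .] and [B → β .] — both call for a reduction, and with no lookahead the parser cannot choose between them.

Augment with X' → X and build the canonical LR(0) collection (I0 = CLOSURE({[X' → . X]}), then GOTO on every symbol after a dot until no new states appear). It has 9 states:
  I0: { [X → . , P], [X → . ,], [X → . c ,], [X' → . X] }  — shift
  I1: { [P → . ;], [P → . P P P], [X → , . P], [X → , .] }  — shift, reduce
  I2: { [X' → X .] }  — accept
  I3: { [X → c . ,] }  — shift
  I4: { [X → c , .] }  — reduce
  I5: { [P → ; .] }  — reduce
  I6: { [P → . ;], [P → . P P P], [P → P . P P], [X → , P .] }  — shift, reduce
  I7: { [P → . ;], [P → . P P P], [P → P . P P], [P → P P . P] }  — shift
  I8: { [P → . ;], [P → . P P P], [P → P . P P], [P → P P . P], [P → P P P .] }  — shift, reduce

No state contains more than one complete item.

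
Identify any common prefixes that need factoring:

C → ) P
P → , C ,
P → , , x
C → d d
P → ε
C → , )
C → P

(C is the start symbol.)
Yes, P has productions with common prefix ','

Left-factoring is needed when two productions for the same non-terminal
share a common prefix on the right-hand side.

Productions for C:
  C → ) P
  C → d d
  C → , )
  C → P
Productions for P:
  P → , C ,
  P → , , x
  P → ε

Found common prefix ',' in productions for P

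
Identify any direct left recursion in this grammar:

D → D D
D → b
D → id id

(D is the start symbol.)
Yes, D is left-recursive

Direct left recursion occurs when N → N α for some non-terminal N (the right-hand side begins with the left-hand side itself).

D → D D: LEFT RECURSIVE (starts with D)
D → b: starts with b
D → id id: starts with id

The grammar has direct left recursion on: D.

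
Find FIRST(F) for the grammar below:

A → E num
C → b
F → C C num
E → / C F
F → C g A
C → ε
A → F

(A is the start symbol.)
{ 'b', 'g', 'num' }

FIRST sets of the other non-terminals involved (by the same procedure, iterated to a fixed point):
  FIRST(C) = { 'b', ε }

From F → C C num:
  - C is a non-terminal: add FIRST(C) \ {ε} = { 'b' }
    C is nullable, so continue to the next symbol
  - C is a non-terminal: add FIRST(C) \ {ε} = { 'b' }
    C is nullable, so continue to the next symbol
  - num is a terminal: add 'num' and stop
From F → C g A:
  - C is a non-terminal: add FIRST(C) \ {ε} = { 'b' }
    C is nullable, so continue to the next symbol
  - g is a terminal: add 'g' and stop

Collecting: FIRST(F) = { 'b', 'g', 'num' }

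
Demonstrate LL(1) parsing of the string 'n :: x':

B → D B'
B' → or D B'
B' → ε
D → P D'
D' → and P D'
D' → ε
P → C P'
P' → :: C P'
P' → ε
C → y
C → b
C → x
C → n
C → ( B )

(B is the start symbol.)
LL(1) parsing maintains a stack (initially the start symbol over $) and the input. At each step: if the stack top is a terminal, match it against the current input token; if it is a non-terminal N, replace it with the RHS of M[N, lookahead] (the unique production whose predict set contains the lookahead).

Stack is shown with the top on the left.

Stack            Input     Action
---------------------------------
B $              n :: x $  output B → D B'
D B' $           n :: x $  output D → P D'
P D' B' $        n :: x $  output P → C P'
C P' D' B' $     n :: x $  output C → n
n P' D' B' $     n :: x $  match 'n'
P' D' B' $       :: x $    output P' → :: C P'
:: C P' D' B' $  :: x $    match '::'
C P' D' B' $     x $       output C → x
x P' D' B' $     x $       match 'x'
P' D' B' $       $         output P' → ε
D' B' $          $         output D' → ε
B' $             $         output B' → ε
$                $         accept

The string is accepted.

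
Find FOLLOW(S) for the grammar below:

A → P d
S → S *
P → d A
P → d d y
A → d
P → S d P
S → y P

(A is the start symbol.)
To compute FOLLOW(S), find every occurrence of S on a right-hand side N → α S β: add FIRST(β) \ {ε}, and if β is empty or nullable also add FOLLOW(N). Iterate to a fixed point.

In S → S *: S is followed by '*', add FIRST('*') \ {ε} = { '*' }
In P → S d P: S is followed by d P, add FIRST(d P) \ {ε} = { 'd' }

Taking the union: FOLLOW(S) = { '*', 'd' }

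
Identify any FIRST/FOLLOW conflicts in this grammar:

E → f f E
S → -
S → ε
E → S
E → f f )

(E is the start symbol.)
No FIRST/FOLLOW conflicts.

A FIRST/FOLLOW conflict occurs when a non-terminal N has a nullable alternative N → β (β ⇒* ε) and another alternative N → α with FIRST(α) ∩ FOLLOW(N) ≠ ∅: on such a lookahead the parser cannot decide between expanding α and letting N vanish via β.

Nullable non-terminals: E, S.
FIRST sets used below: FIRST(S) = { '-', ε }

E: nullable alternative(s) E → S; FOLLOW(E) = { $ }
  E → f f E: FIRST \ {ε} = { 'f' } — disjoint from FOLLOW(E)
  E → S: FIRST \ {ε} = { '-' } — this is the only nullable alternative, skip
  E → f f ): FIRST \ {ε} = { 'f' } — disjoint from FOLLOW(E)

S: nullable alternative(s) S → ε; FOLLOW(S) = { $ }
  S → -: FIRST \ {ε} = { '-' } — disjoint from FOLLOW(S)
  S → ε: FIRST \ {ε} = { } — this is the only nullable alternative, skip

No FIRST/FOLLOW conflicts found.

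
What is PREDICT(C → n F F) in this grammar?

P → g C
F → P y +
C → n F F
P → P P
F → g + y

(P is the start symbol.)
{ 'n' }

PREDICT(C → n F F) = (FIRST(RHS) \ {ε}) ∪ (FOLLOW(C) if ε ∈ FIRST(RHS), i.e. RHS ⇒* ε)
FIRST(n F F) = { 'n' }
ε ∉ FIRST(n F F), so FOLLOW(C) is not added.
PREDICT(C → n F F) = { 'n' }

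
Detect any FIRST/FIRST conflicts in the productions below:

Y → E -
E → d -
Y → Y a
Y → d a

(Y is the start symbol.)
Yes. Y → E '-' / Y → Y a on { 'd' }; Y → E '-' / Y → d a on { 'd' }; Y → Y a / Y → d a on { 'd' }

FIRST sets of the non-terminals at (or reachable through a nullable prefix from) the front of some alternative:
  FIRST(E) = { 'd' }
  FIRST(Y) = { 'd' }

Productions for Y:
  Y → E -: FIRST = { 'd' }
  Y → Y a: FIRST = { 'd' }
  Y → d a: FIRST = { 'd' }
E has only one production, so no FIRST/FIRST conflict is possible there.

Conflict for Y: Y → E - and Y → Y a
  Overlap: { 'd' }
Conflict for Y: Y → E - and Y → d a
  Overlap: { 'd' }
Conflict for Y: Y → Y a and Y → d a
  Overlap: { 'd' }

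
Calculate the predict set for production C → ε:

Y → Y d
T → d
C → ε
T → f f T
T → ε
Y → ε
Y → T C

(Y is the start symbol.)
{ $, 'd' }

PREDICT(C → ε) = (FIRST(RHS) \ {ε}) ∪ (FOLLOW(C) if ε ∈ FIRST(RHS), i.e. RHS ⇒* ε)
The right-hand side is ε (FIRST(ε) = { ε }), so the predict set is FOLLOW(C) = { $, 'd' }
PREDICT(C → ε) = { $, 'd' }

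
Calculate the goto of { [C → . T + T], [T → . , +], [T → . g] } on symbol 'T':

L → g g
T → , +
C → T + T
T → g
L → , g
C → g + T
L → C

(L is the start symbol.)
{ [C → T . + T] }

GOTO(I, 'T') = CLOSURE({ [A → αX.β] : [A → α.Xβ] ∈ I, X = 'T' })

Items with dot before 'T', with the dot advanced:
  [C → . T + T] → [C → T . + T]
Closure adds nothing (no advanced item has the dot before a non-terminal).

GOTO = { [C → T . + T] }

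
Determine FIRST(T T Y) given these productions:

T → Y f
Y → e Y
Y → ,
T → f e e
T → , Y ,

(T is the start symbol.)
FIRST sets of the non-terminals involved (from the grammar, by fixed-point iteration):
  FIRST(T) = { ',', 'e', 'f' }

To compute FIRST(T T Y), process the symbols left to right:
Symbol T is a non-terminal. Add FIRST(T) \ {ε} = { ',', 'e', 'f' }
T is not nullable (ε ∉ FIRST(T)), so stop here.
FIRST(T T Y) = { ',', 'e', 'f' }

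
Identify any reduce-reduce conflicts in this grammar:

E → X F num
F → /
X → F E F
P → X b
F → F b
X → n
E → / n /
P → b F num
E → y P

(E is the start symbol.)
Augment with E' → E and build the canonical LR(0) collection (I0 = CLOSURE({[E' → . E]}), then GOTO on every symbol after a dot until no new states appear). It has 21 states:
  I0: { [E → . / n /], [E → . X F num], [E → . y P], [E' → . E], [F → . /], [F → . F b], [X → . F E F], [X → . n] }  — shift
  I1: { [E → / . n /], [F → / .] }  — shift, reduce
  I2: { [E' → E .] }  — accept
  I3: { [E → . / n /], [E → . X F num], [E → . y P], [F → . /], [F → . F b], [F → F . b], [X → . F E F], [X → . n], [X → F . E F] }  — shift
  I4: { [E → X . F num], [F → . /], [F → . F b] }  — shift
  I5: { [X → n .] }  — reduce
  I6: { [E → y . P], [F → . /], [F → . F b], [P → . X b], [P → . b F num], [X → . F E F], [X → . n] }  — shift
  I7: { [F → / .] }  — reduce
  I8: { [E → y P .] }  — reduce
  I9: { [P → X . b] }  — shift
  I10: { [F → . /], [F → . F b], [P → b . F num] }  — shift
  I11: { [F → F . b], [P → b F . num] }  — shift
  I12: { [F → F b .] }  — reduce
  I13: { [P → b F num .] }  — reduce
  I14: { [P → X b .] }  — reduce
  I15: { [E → X F . num], [F → F . b] }  — shift
  I16: { [E → X F num .] }  — reduce
  I17: { [F → . /], [F → . F b], [X → F E . F] }  — shift
  I18: { [F → F . b], [X → F E F .] }  — shift, reduce
  I19: { [E → / n . /] }  — shift
  I20: { [E → / n / .] }  — reduce

No state contains more than one complete item.

Answer: No reduce-reduce conflicts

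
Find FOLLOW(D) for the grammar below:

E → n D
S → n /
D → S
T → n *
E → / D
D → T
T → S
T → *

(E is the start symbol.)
{ $ }

To compute FOLLOW(D), find every occurrence of D on a right-hand side N → α D β: add FIRST(β) \ {ε}, and if β is empty or nullable also add FOLLOW(N). Iterate to a fixed point.

In E → n D: D is at the end, add FOLLOW(E)
In E → / D: D is at the end, add FOLLOW(E)

The FOLLOW sets referred to above (computed the same way, to a fixed point):
  FOLLOW(E) = { $ }

Taking the union: FOLLOW(D) = { $ }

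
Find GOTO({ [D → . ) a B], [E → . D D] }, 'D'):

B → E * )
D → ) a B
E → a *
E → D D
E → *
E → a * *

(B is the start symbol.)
GOTO(I, 'D') = CLOSURE({ [A → αX.β] : [A → α.Xβ] ∈ I, X = 'D' })

Items with dot before 'D', with the dot advanced:
  [E → . D D] → [E → D . D]
Closure of the advanced items:
  [E → D . D] has the dot before D: add [D → . ) a B]

GOTO = { [D → . ) a B], [E → D . D] }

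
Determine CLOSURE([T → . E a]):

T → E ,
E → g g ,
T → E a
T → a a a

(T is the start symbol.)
{ [E → . g g ,], [T → . E a] }

To compute CLOSURE, for each item [A → α.Bβ] where B is a non-terminal, add [B → .γ] for all productions B → γ; repeat for the newly added items until nothing changes.

Start with: [T → . E a]
  [T → . E a] has the dot before E: add [E → . g g ,]
No further items can be added.

CLOSURE = { [E → . g g ,], [T → . E a] }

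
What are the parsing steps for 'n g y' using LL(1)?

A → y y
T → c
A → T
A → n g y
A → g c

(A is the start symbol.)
Stack is shown with the top on the left.

Stack    Input    Action
------------------------
A $      n g y $  output A → n g y
n g y $  n g y $  match 'n'
g y $    g y $    match 'g'
y $      y $      match 'y'
$        $        accept

The string is accepted.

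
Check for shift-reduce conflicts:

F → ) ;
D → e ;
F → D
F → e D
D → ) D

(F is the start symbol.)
No shift-reduce conflicts

Augment with F' → F and build the canonical LR(0) collection (I0 = CLOSURE({[F' → . F]}), then GOTO on every symbol after a dot until no new states appear). It has 11 states:
  I0: { [D → . ) D], [D → . e ;], [F → . ) ;], [F → . D], [F → . e D], [F' → . F] }  — shift
  I1: { [D → ) . D], [D → . ) D], [D → . e ;], [F → ) . ;] }  — shift
  I2: { [F → D .] }  — reduce
  I3: { [F' → F .] }  — accept
  I4: { [D → . ) D], [D → . e ;], [D → e . ;], [F → e . D] }  — shift
  I5: { [D → ) . D], [D → . ) D], [D → . e ;] }  — shift
  I6: { [D → e ; .] }  — reduce
  I7: { [F → e D .] }  — reduce
  I8: { [D → e . ;] }  — shift
  I9: { [D → ) D .] }  — reduce
  I10: { [F → ) ; .] }  — reduce

No state contains both a complete item and a shift item.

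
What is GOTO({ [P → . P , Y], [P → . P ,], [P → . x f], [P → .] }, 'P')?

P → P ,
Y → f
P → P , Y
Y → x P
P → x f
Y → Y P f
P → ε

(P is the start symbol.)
GOTO(I, 'P') = CLOSURE({ [A → αX.β] : [A → α.Xβ] ∈ I, X = 'P' })

Items with dot before 'P', with the dot advanced:
  [P → . P ,] → [P → P . ,]
  [P → . P , Y] → [P → P . , Y]
Closure adds nothing (no advanced item has the dot before a non-terminal).

GOTO = { [P → P . , Y], [P → P . ,] }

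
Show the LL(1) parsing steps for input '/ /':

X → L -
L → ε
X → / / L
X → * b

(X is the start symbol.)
Stack is shown with the top on the left.

Stack    Input  Action
----------------------
X $      / / $  output X → / / L
/ / L $  / / $  match '/'
/ L $    / $    match '/'
L $      $      output L → ε
$        $      accept

The string is accepted.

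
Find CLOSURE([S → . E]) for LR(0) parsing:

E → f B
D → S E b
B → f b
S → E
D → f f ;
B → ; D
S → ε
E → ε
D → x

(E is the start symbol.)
To compute CLOSURE, for each item [A → α.Bβ] where B is a non-terminal, add [B → .γ] for all productions B → γ; repeat for the newly added items until nothing changes.

Start with: [S → . E]
  [S → . E] has the dot before E: add [E → . f B], [E → .]
No further items can be added.

CLOSURE = { [E → . f B], [E → .], [S → . E] }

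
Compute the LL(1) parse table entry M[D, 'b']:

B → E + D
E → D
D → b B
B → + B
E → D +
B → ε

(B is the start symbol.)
D → b B

To find M[D, 'b'], we find productions for D where 'b' is in the predict set (PREDICT(N → α) = (FIRST(α) \ {ε}) ∪ (FOLLOW(N) if α ⇒* ε)).

D → b B: PREDICT = { 'b' }
  'b' is in predict set, so this production goes in M[D, 'b']

M[D, 'b'] = D → b B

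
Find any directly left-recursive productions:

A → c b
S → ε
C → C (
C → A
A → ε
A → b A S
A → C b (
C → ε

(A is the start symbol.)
Direct left recursion occurs when N → N α for some non-terminal N (the right-hand side begins with the left-hand side itself).

A → c b: starts with c
S → ε: starts with ε
C → C (: LEFT RECURSIVE (starts with C)
C → A: starts with A
A → ε: starts with ε
A → b A S: starts with b
A → C b (: starts with C
C → ε: starts with ε

The grammar has direct left recursion on: C.

Answer: Yes, C is left-recursive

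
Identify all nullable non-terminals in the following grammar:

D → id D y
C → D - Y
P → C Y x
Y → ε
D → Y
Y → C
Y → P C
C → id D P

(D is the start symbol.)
{ 'D', 'Y' }

ε-productions: Y → ε
So Y is immediately nullable.
D → Y: every symbol on the right is nullable, so D is nullable too.
No further non-terminal can be added: every production for the remaining non-terminals contains a terminal or a non-nullable non-terminal.
Nullable = { 'D', 'Y' }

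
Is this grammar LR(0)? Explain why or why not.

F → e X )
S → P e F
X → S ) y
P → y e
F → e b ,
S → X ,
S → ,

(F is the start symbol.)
Augment with F' → F and build the canonical LR(0) collection (I0 = CLOSURE({[F' → . F]}), then GOTO on every symbol after a dot until no new states appear). It has 17 states:
  I0: { [F → . e X )], [F → . e b ,], [F' → . F] }  — shift
  I1: { [F' → F .] }  — accept
  I2: { [F → e . X )], [F → e . b ,], [P → . y e], [S → . ,], [S → . P e F], [S → . X ,], [X → . S ) y] }  — shift
  I3: { [S → , .] }  — reduce
  I4: { [S → P . e F] }  — shift
  I5: { [X → S . ) y] }  — shift
  I6: { [F → e X . )], [S → X . ,] }  — shift
  I7: { [F → e b . ,] }  — shift
  I8: { [P → y . e] }  — shift
  I9: { [P → y e .] }  — reduce
  I10: { [F → e b , .] }  — reduce
  I11: { [F → e X ) .] }  — reduce
  I12: { [S → X , .] }  — reduce
  I13: { [X → S ) . y] }  — shift
  I14: { [X → S ) y .] }  — reduce
  I15: { [F → . e X )], [F → . e b ,], [S → P e . F] }  — shift
  I16: { [S → P e F .] }  — reduce

Every state is either a pure shift/goto state or contains exactly one complete item and nothing to shift — no conflicts. The grammar is LR(0).

Answer: Yes, the grammar is LR(0)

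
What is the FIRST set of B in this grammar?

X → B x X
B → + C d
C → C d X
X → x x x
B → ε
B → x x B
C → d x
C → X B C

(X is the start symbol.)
To compute FIRST(B), examine every production with B on the left-hand side, reading each right-hand side left to right until a non-nullable symbol is reached.

From B → + C d:
  - '+' is a terminal: add '+' and stop
From B → ε:
  - ε-production, so ε ∈ FIRST(B)
From B → x x B:
  - x is a terminal: add 'x' and stop

Collecting: FIRST(B) = { '+', 'x', ε }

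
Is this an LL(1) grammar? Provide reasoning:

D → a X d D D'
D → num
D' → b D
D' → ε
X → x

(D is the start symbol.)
No. Predict set conflict for D': { 'b' }

A grammar is LL(1) if for each non-terminal N with multiple productions, the predict sets of those productions are pairwise disjoint, where PREDICT(N → α) = (FIRST(α) \ {ε}) ∪ (FOLLOW(N) if α ⇒* ε).

Relevant sets:
  FOLLOW(D') = { $, 'b' }

For D:
  PREDICT(D → a X d D D') = { 'a' }
  PREDICT(D → num) = { 'num' }
For D':
  PREDICT(D' → b D) = { 'b' }
  PREDICT(D' → ε) = { $, 'b' }
X has a single production, so nothing to check there.

Conflict found: Predict set conflict for D': { 'b' }
The grammar is NOT LL(1).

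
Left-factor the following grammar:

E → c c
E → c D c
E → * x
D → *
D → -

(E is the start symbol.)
Left-factoring transforms A → αβ₁ | αβ₂ into A → αA' and A' → β₁ | β₂
(α is the longest common prefix among the alternatives). Repeat until
no nonterminal has two alternatives with a common prefix.

Round 1: E has alternatives sharing prefix 'c'. Introduce E': E → c E'
  Add: E' → c
  Add: E' → D c

No remaining common prefixes — done.

Resulting grammar:
E → c E'
E' → c
E' → D c
E → * x
D → *
D → -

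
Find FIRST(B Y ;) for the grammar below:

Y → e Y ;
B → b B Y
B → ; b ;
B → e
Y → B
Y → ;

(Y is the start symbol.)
FIRST sets of the non-terminals involved (from the grammar, by fixed-point iteration):
  FIRST(B) = { ';', 'b', 'e' }

To compute FIRST(B Y ;), process the symbols left to right:
Symbol B is a non-terminal. Add FIRST(B) \ {ε} = { ';', 'b', 'e' }
B is not nullable (ε ∉ FIRST(B)), so stop here.
FIRST(B Y ;) = { ';', 'b', 'e' }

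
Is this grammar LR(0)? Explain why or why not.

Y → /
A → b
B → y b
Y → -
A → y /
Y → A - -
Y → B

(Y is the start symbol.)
Augment with Y' → Y and build the canonical LR(0) collection (I0 = CLOSURE({[Y' → . Y]}), then GOTO on every symbol after a dot until no new states appear). It has 12 states:
  I0: { [A → . b], [A → . y /], [B → . y b], [Y → . -], [Y → . /], [Y → . A - -], [Y → . B], [Y' → . Y] }  — shift
  I1: { [Y → - .] }  — reduce
  I2: { [Y → / .] }  — reduce
  I3: { [Y → A . - -] }  — shift
  I4: { [Y → B .] }  — reduce
  I5: { [Y' → Y .] }  — accept
  I6: { [A → b .] }  — reduce
  I7: { [A → y . /], [B → y . b] }  — shift
  I8: { [A → y / .] }  — reduce
  I9: { [B → y b .] }  — reduce
  I10: { [Y → A - . -] }  — shift
  I11: { [Y → A - - .] }  — reduce

Every state is either a pure shift/goto state or contains exactly one complete item and nothing to shift — no conflicts. The grammar is LR(0).

Answer: Yes, the grammar is LR(0)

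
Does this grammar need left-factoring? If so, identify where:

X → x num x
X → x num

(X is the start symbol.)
Left-factoring is needed when two productions for the same non-terminal
share a common prefix on the right-hand side.

Productions for X:
  X → x num x
  X → x num

Found common prefix 'x num' in productions for X

Answer: Yes, X has productions with common prefix 'x num'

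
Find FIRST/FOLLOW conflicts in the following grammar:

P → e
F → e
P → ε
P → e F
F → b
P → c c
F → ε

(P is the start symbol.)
A FIRST/FOLLOW conflict occurs when a non-terminal N has a nullable alternative N → β (β ⇒* ε) and another alternative N → α with FIRST(α) ∩ FOLLOW(N) ≠ ∅: on such a lookahead the parser cannot decide between expanding α and letting N vanish via β.

Nullable non-terminals: F, P.

F: nullable alternative(s) F → ε; FOLLOW(F) = { $ }
  F → e: FIRST \ {ε} = { 'e' } — disjoint from FOLLOW(F)
  F → b: FIRST \ {ε} = { 'b' } — disjoint from FOLLOW(F)
  F → ε: FIRST \ {ε} = { } — this is the only nullable alternative, skip

P: nullable alternative(s) P → ε; FOLLOW(P) = { $ }
  P → e: FIRST \ {ε} = { 'e' } — disjoint from FOLLOW(P)
  P → ε: FIRST \ {ε} = { } — this is the only nullable alternative, skip
  P → e F: FIRST \ {ε} = { 'e' } — disjoint from FOLLOW(P)
  P → c c: FIRST \ {ε} = { 'c' } — disjoint from FOLLOW(P)

No FIRST/FOLLOW conflicts found.

Answer: No FIRST/FOLLOW conflicts.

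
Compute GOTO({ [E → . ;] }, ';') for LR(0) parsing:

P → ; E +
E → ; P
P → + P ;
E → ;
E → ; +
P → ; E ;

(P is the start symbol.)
{ [E → ; .] }

GOTO(I, ';') = CLOSURE({ [A → αX.β] : [A → α.Xβ] ∈ I, X = ';' })

Items with dot before ';', with the dot advanced:
  [E → . ;] → [E → ; .]
Closure adds nothing (no advanced item has the dot before a non-terminal).

GOTO = { [E → ; .] }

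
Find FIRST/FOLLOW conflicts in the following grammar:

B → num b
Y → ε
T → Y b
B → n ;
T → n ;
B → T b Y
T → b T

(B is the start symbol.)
Nullable non-terminals: Y.
Y has a nullable alternative but only one production, so nothing to check.

B, T have no nullable alternative, so no FIRST/FOLLOW check is needed there.

No FIRST/FOLLOW conflicts found.

Answer: No FIRST/FOLLOW conflicts.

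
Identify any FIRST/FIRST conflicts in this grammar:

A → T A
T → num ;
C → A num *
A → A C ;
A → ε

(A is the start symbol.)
Yes. A → T A / A → A C ';' on { 'num' }

A FIRST/FIRST conflict occurs when two productions N → α and N → β for the same non-terminal have FIRST(α) ∩ FIRST(β) ≠ ∅ (with ε ∈ FIRST of a nullable right-hand side, so two nullable alternatives also conflict).

FIRST sets of the non-terminals at (or reachable through a nullable prefix from) the front of some alternative:
  FIRST(T) = { 'num' }
  FIRST(A) = { 'num', ε }
  FIRST(C) = { 'num' }

Productions for A:
  A → T A: FIRST = { 'num' }
  A → A C ;: FIRST = { 'num' }
  A → ε: FIRST = { ε }
T, C have only one production, so no FIRST/FIRST conflict is possible there.

Conflict for A: A → T A and A → A C ;
  Overlap: { 'num' }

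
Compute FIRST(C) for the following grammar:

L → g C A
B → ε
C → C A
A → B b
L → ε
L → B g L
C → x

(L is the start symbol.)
{ 'x' }

To compute FIRST(C), examine every production with C on the left-hand side, reading each right-hand side left to right until a non-nullable symbol is reached.

From C → C A:
  - C is the symbol being defined: contributes nothing new
    C is not nullable, so stop
From C → x:
  - x is a terminal: add 'x' and stop

Collecting: FIRST(C) = { 'x' }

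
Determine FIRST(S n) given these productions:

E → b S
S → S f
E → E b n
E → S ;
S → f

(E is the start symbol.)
FIRST sets of the non-terminals involved (from the grammar, by fixed-point iteration):
  FIRST(S) = { 'f' }

To compute FIRST(S n), process the symbols left to right:
Symbol S is a non-terminal. Add FIRST(S) \ {ε} = { 'f' }
S is not nullable (ε ∉ FIRST(S)), so stop here.
FIRST(S n) = { 'f' }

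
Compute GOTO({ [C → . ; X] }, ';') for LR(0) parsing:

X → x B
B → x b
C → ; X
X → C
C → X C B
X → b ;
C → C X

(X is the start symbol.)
{ [C → . ; X], [C → . C X], [C → . X C B], [C → ; . X], [X → . C], [X → . b ;], [X → . x B] }

GOTO(I, ';') = CLOSURE({ [A → αX.β] : [A → α.Xβ] ∈ I, X = ';' })

Items with dot before ';', with the dot advanced:
  [C → . ; X] → [C → ; . X]
Closure of the advanced items:
  [C → ; . X] has the dot before X: add [X → . x B], [X → . C], [X → . b ;]
  [X → . C] has the dot before C: add [C → . ; X], [C → . X C B], [C → . C X]

GOTO = { [C → . ; X], [C → . C X], [C → . X C B], [C → ; . X], [X → . C], [X → . b ;], [X → . x B] }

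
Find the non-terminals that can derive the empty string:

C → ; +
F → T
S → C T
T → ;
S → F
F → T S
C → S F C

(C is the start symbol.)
None

There are no ε-productions, so no non-terminal can derive ε.
No non-terminals are nullable.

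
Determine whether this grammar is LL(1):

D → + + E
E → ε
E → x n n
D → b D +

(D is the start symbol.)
Yes, the grammar is LL(1).

Relevant sets:
  FOLLOW(E) = { $, '+' }

For D:
  PREDICT(D → '+' '+' E) = { '+' }
  PREDICT(D → b D '+') = { 'b' }
For E:
  PREDICT(E → ε) = { $, '+' }
  PREDICT(E → x n n) = { 'x' }

All predict sets are disjoint. The grammar IS LL(1).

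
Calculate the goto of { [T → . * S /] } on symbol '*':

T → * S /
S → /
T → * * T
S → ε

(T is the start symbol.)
{ [S → . /], [S → .], [T → * . S /] }

GOTO(I, '*') = CLOSURE({ [A → αX.β] : [A → α.Xβ] ∈ I, X = '*' })

Items with dot before '*', with the dot advanced:
  [T → . * S /] → [T → * . S /]
Closure of the advanced items:
  [T → * . S /] has the dot before S: add [S → . /], [S → .]

GOTO = { [S → . /], [S → .], [T → * . S /] }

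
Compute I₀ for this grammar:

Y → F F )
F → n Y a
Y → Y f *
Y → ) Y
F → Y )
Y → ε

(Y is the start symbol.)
First, augment the grammar with Y' → Y
I₀ = CLOSURE({ [Y' → . Y] }):
  [Y' → . Y] has the dot before Y: add [Y → . F F )], [Y → . Y f *], [Y → . ) Y], [Y → .]
  [Y → . F F )] has the dot before F: add [F → . n Y a], [F → . Y )]
No further items can be added.

I₀ = { [F → . Y )], [F → . n Y a], [Y → . ) Y], [Y → . F F )], [Y → . Y f *], [Y → .], [Y' → . Y] }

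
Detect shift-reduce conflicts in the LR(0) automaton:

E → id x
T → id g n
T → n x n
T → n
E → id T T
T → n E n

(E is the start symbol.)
A shift-reduce conflict occurs when an LR(0) state has both:
  - a complete (reduce) item [A → α .] (dot at the end), and
  - a shift item [B → β . c γ] (dot before a terminal).

Augment with E' → E and build the canonical LR(0) collection (I0 = CLOSURE({[E' → . E]}), then GOTO on every symbol after a dot until no new states appear). It has 14 states:
  I0: { [E → . id T T], [E → . id x], [E' → . E] }  — shift
  I1: { [E' → E .] }  — accept
  I2: { [E → id . T T], [E → id . x], [T → . id g n], [T → . n E n], [T → . n x n], [T → . n] }  — shift
  I3: { [E → id T . T], [T → . id g n], [T → . n E n], [T → . n x n], [T → . n] }  — shift
  I4: { [T → id . g n] }  — shift
  I5: { [E → . id T T], [E → . id x], [T → n . E n], [T → n . x n], [T → n .] }  — shift, reduce
  I6: { [E → id x .] }  — reduce
  I7: { [T → n E . n] }  — shift
  I8: { [T → n x . n] }  — shift
  I9: { [T → n x n .] }  — reduce
  I10: { [T → n E n .] }  — reduce
  I11: { [T → id g . n] }  — shift
  I12: { [T → id g n .] }  — reduce
  I13: { [E → id T T .] }  — reduce

I5 contains reduce item [T → n .] and shift items [E → . id T T], [E → . id x], [T → n . x n] — shift-reduce conflict.

Answer: Yes — I5: [T → n .] vs [E → . id T T]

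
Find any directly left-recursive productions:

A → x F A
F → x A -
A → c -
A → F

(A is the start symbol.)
No direct left recursion

A → x F A: starts with x
F → x A -: starts with x
A → c -: starts with c
A → F: starts with F

No direct left recursion found.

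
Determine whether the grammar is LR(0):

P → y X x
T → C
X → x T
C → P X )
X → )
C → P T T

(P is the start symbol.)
Yes, the grammar is LR(0)

Augment with P' → P and build the canonical LR(0) collection (I0 = CLOSURE({[P' → . P]}), then GOTO on every symbol after a dot until no new states appear). It has 14 states:
  I0: { [P → . y X x], [P' → . P] }  — shift
  I1: { [P' → P .] }  — accept
  I2: { [P → y . X x], [X → . )], [X → . x T] }  — shift
  I3: { [X → ) .] }  — reduce
  I4: { [P → y X . x] }  — shift
  I5: { [C → . P T T], [C → . P X )], [P → . y X x], [T → . C], [X → x . T] }  — shift
  I6: { [T → C .] }  — reduce
  I7: { [C → . P T T], [C → . P X )], [C → P . T T], [C → P . X )], [P → . y X x], [T → . C], [X → . )], [X → . x T] }  — shift
  I8: { [X → x T .] }  — reduce
  I9: { [C → . P T T], [C → . P X )], [C → P T . T], [P → . y X x], [T → . C] }  — shift
  I10: { [C → P X . )] }  — shift
  I11: { [C → P X ) .] }  — reduce
  I12: { [C → P T T .] }  — reduce
  I13: { [P → y X x .] }  — reduce

Every state is either a pure shift/goto state or contains exactly one complete item and nothing to shift — no conflicts. The grammar is LR(0).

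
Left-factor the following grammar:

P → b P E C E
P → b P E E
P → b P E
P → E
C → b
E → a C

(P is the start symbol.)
Left-factoring transforms A → αβ₁ | αβ₂ into A → αA' and A' → β₁ | β₂
(α is the longest common prefix among the alternatives). Repeat until
no nonterminal has two alternatives with a common prefix.

Round 1: P has alternatives sharing prefix 'b P E'. Introduce P': P → b P E P'
  Add: P' → C E
  Add: P' → E
  Add: P' → ε

No remaining common prefixes — done.

Resulting grammar:
P → b P E P'
P' → C E
P' → E
P' → ε
P → E
C → b
E → a C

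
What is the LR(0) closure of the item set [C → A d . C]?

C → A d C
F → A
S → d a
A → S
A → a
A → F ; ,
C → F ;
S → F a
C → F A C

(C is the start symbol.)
{ [A → . F ; ,], [A → . S], [A → . a], [C → . A d C], [C → . F ;], [C → . F A C], [C → A d . C], [F → . A], [S → . F a], [S → . d a] }

Start with: [C → A d . C]
  [C → A d . C] has the dot before C: add [C → . A d C], [C → . F ;], [C → . F A C]
  [C → . A d C] has the dot before A: add [A → . S], [A → . a], [A → . F ; ,]
  [C → . F ;] has the dot before F: add [F → . A]
  [A → . S] has the dot before S: add [S → . d a], [S → . F a]
No further items can be added.

CLOSURE = { [A → . F ; ,], [A → . S], [A → . a], [C → . A d C], [C → . F ;], [C → . F A C], [C → A d . C], [F → . A], [S → . F a], [S → . d a] }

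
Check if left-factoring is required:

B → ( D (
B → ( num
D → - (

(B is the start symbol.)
Left-factoring is needed when two productions for the same non-terminal
share a common prefix on the right-hand side.

Productions for B:
  B → ( D (
  B → ( num

Found common prefix '(' in productions for B

Answer: Yes, B has productions with common prefix '('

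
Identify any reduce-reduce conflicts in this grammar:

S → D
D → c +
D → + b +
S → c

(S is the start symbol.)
No reduce-reduce conflicts

Augment with S' → S and build the canonical LR(0) collection (I0 = CLOSURE({[S' → . S]}), then GOTO on every symbol after a dot until no new states appear). It has 8 states:
  I0: { [D → . + b +], [D → . c +], [S → . D], [S → . c], [S' → . S] }  — shift
  I1: { [D → + . b +] }  — shift
  I2: { [S → D .] }  — reduce
  I3: { [S' → S .] }  — accept
  I4: { [D → c . +], [S → c .] }  — shift, reduce
  I5: { [D → c + .] }  — reduce
  I6: { [D → + b . +] }  — shift
  I7: { [D → + b + .] }  — reduce

No state contains more than one complete item.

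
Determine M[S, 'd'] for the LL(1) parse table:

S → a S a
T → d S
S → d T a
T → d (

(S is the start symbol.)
To find M[S, 'd'], we find productions for S where 'd' is in the predict set (PREDICT(N → α) = (FIRST(α) \ {ε}) ∪ (FOLLOW(N) if α ⇒* ε)).

S → a S a: PREDICT = { 'a' }
S → d T a: PREDICT = { 'd' }
  'd' is in predict set, so this production goes in M[S, 'd']

M[S, 'd'] = S → d T a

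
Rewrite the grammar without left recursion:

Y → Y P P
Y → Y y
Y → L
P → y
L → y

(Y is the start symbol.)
Y → L Y'
Y' → P P Y'
Y' → y Y'
Y' → ε
P → y
L → y

Y is directly left-recursive. The standard transformation for
  A → A α₁ | ... | A α_m | β₁ | ... | β_n
is
  A  → β₁ A' | ... | β_n A'
  A' → α₁ A' | ... | α_m A' | ε

Y → L becomes Y → L Y'
Y → Y P P becomes Y' → P P Y'
Y → Y y becomes Y' → y Y'
Add Y' → ε

Productions for other non-terminals are unchanged:
  P → y
  L → y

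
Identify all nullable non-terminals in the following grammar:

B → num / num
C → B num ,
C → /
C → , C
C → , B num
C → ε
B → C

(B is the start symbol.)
{ 'B', 'C' }

A non-terminal is nullable if it can derive ε (the empty string): either it has an ε-production, or it has a production whose right-hand side consists entirely of nullable non-terminals.

ε-productions: C → ε
So C is immediately nullable.
B → C: every symbol on the right is nullable, so B is nullable too.
Every non-terminal is now nullable.
Nullable = { 'B', 'C' }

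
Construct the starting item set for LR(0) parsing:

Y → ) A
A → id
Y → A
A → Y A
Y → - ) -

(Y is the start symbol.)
{ [A → . Y A], [A → . id], [Y → . ) A], [Y → . - ) -], [Y → . A], [Y' → . Y] }

First, augment the grammar with Y' → Y
I₀ = CLOSURE({ [Y' → . Y] }):
  [Y' → . Y] has the dot before Y: add [Y → . ) A], [Y → . A], [Y → . - ) -]
  [Y → . A] has the dot before A: add [A → . id], [A → . Y A]
No further items can be added.

I₀ = { [A → . Y A], [A → . id], [Y → . ) A], [Y → . - ) -], [Y → . A], [Y' → . Y] }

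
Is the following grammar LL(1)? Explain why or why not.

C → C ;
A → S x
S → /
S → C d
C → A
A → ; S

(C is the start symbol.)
A grammar is LL(1) if for each non-terminal N with multiple productions, the predict sets of those productions are pairwise disjoint, where PREDICT(N → α) = (FIRST(α) \ {ε}) ∪ (FOLLOW(N) if α ⇒* ε).

Relevant sets:
  FIRST(C) = { '/', ';' }
  FIRST(A) = { '/', ';' }
  FIRST(S) = { '/', ';' }

For C:
  PREDICT(C → C ';') = { '/', ';' }
  PREDICT(C → A) = { '/', ';' }
For A:
  PREDICT(A → S x) = { '/', ';' }
  PREDICT(A → ';' S) = { ';' }
For S:
  PREDICT(S → '/') = { '/' }
  PREDICT(S → C d) = { '/', ';' }

Conflict found: Predict set conflict for C: { '/', ';' }
The grammar is NOT LL(1).

Answer: No. Predict set conflict for C: { '/', ';' }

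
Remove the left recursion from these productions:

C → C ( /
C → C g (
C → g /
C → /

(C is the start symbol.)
C is directly left-recursive. The standard transformation for
  A → A α₁ | ... | A α_m | β₁ | ... | β_n
is
  A  → β₁ A' | ... | β_n A'
  A' → α₁ A' | ... | α_m A' | ε

C → g / becomes C → g / C'
C → / becomes C → / C'
C → C ( / becomes C' → ( / C'
C → C g ( becomes C' → g ( C'
Add C' → ε

Resulting grammar:
C → g / C'
C → / C'
C' → ( / C'
C' → g ( C'
C' → ε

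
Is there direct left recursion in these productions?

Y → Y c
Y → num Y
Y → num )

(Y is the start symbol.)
Yes, Y is left-recursive

Direct left recursion occurs when N → N α for some non-terminal N (the right-hand side begins with the left-hand side itself).

Y → Y c: LEFT RECURSIVE (starts with Y)
Y → num Y: starts with num
Y → num ): starts with num

The grammar has direct left recursion on: Y.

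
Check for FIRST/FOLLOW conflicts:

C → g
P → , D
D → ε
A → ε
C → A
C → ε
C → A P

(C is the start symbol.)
No FIRST/FOLLOW conflicts.

Nullable non-terminals: A, C, D.
FIRST sets used below: FIRST(A) = { ε }, FIRST(P) = { ',' }
A has a nullable alternative but only one production, so nothing to check.

C: nullable alternative(s) C → A, C → ε; FOLLOW(C) = { $ }
  C → g: FIRST \ {ε} = { 'g' } — disjoint from FOLLOW(C)
  C → A: FIRST \ {ε} = { } — disjoint from FOLLOW(C)
  C → ε: FIRST \ {ε} = { } — disjoint from FOLLOW(C)
  C → A P: FIRST \ {ε} = { ',' } — disjoint from FOLLOW(C)
D has a nullable alternative but only one production, so nothing to check.

P has no nullable alternative, so no FIRST/FOLLOW check is needed there.

No FIRST/FOLLOW conflicts found.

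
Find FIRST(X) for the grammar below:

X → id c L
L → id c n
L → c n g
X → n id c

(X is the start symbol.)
To compute FIRST(X), examine every production with X on the left-hand side, reading each right-hand side left to right until a non-nullable symbol is reached.

From X → id c L:
  - id is a terminal: add 'id' and stop
From X → n id c:
  - n is a terminal: add 'n' and stop

Collecting: FIRST(X) = { 'id', 'n' }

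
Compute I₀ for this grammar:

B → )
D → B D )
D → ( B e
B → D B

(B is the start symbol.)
First, augment the grammar with B' → B
I₀ = CLOSURE({ [B' → . B] }):
  [B' → . B] has the dot before B: add [B → . )], [B → . D B]
  [B → . D B] has the dot before D: add [D → . B D )], [D → . ( B e]
No further items can be added.

I₀ = { [B → . )], [B → . D B], [B' → . B], [D → . ( B e], [D → . B D )] }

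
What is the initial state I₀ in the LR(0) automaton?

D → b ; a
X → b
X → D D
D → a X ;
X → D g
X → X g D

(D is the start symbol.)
{ [D → . a X ;], [D → . b ; a], [D' → . D] }

First, augment the grammar with D' → D
I₀ = CLOSURE({ [D' → . D] }):
  [D' → . D] has the dot before D: add [D → . b ; a], [D → . a X ;]
No further items can be added.

I₀ = { [D → . a X ;], [D → . b ; a], [D' → . D] }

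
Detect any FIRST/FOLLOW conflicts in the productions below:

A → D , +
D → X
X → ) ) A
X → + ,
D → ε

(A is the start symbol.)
No FIRST/FOLLOW conflicts.

A FIRST/FOLLOW conflict occurs when a non-terminal N has a nullable alternative N → β (β ⇒* ε) and another alternative N → α with FIRST(α) ∩ FOLLOW(N) ≠ ∅: on such a lookahead the parser cannot decide between expanding α and letting N vanish via β.

Nullable non-terminals: D.
FIRST sets used below: FIRST(X) = { ')', '+' }

D: nullable alternative(s) D → ε; FOLLOW(D) = { ',' }
  D → X: FIRST \ {ε} = { ')', '+' } — disjoint from FOLLOW(D)
  D → ε: FIRST \ {ε} = { } — this is the only nullable alternative, skip

A, X have no nullable alternative, so no FIRST/FOLLOW check is needed there.

No FIRST/FOLLOW conflicts found.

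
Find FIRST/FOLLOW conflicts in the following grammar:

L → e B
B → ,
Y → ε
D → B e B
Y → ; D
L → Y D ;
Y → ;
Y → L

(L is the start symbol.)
A FIRST/FOLLOW conflict occurs when a non-terminal N has a nullable alternative N → β (β ⇒* ε) and another alternative N → α with FIRST(α) ∩ FOLLOW(N) ≠ ∅: on such a lookahead the parser cannot decide between expanding α and letting N vanish via β.

Nullable non-terminals: Y.
FIRST sets used below: FIRST(L) = { ',', ';', 'e' }

Y: nullable alternative(s) Y → ε; FOLLOW(Y) = { ',' }
  Y → ε: FIRST \ {ε} = { } — this is the only nullable alternative, skip
  Y → ; D: FIRST \ {ε} = { ';' } — disjoint from FOLLOW(Y)
  Y → ;: FIRST \ {ε} = { ';' } — disjoint from FOLLOW(Y)
  Y → L: FIRST \ {ε} = { ',', ';', 'e' } — overlaps FOLLOW(Y) on { ',' }: CONFLICT

B, D, L have no nullable alternative, so no FIRST/FOLLOW check is needed there.

So the grammar has 1 FIRST/FOLLOW conflict (marked CONFLICT above).

Answer: Yes. Y → L with FOLLOW(Y) on { ',' }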